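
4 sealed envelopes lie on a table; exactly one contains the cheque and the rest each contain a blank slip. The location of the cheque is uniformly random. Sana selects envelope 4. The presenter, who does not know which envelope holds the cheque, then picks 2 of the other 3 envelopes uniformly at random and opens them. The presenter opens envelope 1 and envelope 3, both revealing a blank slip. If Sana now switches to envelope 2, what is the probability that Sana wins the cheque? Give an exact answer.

Consider each possible location of the cheque in turn.
If it is in either of envelopes 1 and 3 (prior 1/4 each): that envelope was opened and seen not to hold the prize — ruled out; weight (1/4)·0 = 0 each.
If it is in either of envelopes 2 and 4 (prior 1/4 each): the presenter picks exactly this set with probability 1/3 regardless, and none is the prize; weight (1/4)·(1/3) = 1/12 each.
The weights sum to 1/6.
So P(the cheque in envelope 2 | the presenter opened envelope 1 and envelope 3) = (1/12) / (1/6) = 1/2.

1/2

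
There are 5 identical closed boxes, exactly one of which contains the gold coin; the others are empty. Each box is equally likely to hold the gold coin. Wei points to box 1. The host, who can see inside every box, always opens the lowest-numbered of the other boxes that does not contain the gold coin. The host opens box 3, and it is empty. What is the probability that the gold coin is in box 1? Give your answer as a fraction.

Condition on the true location of the gold coin.
If it is in any of boxes 1, 4, and 5 (prior 1/5 each): the host would have opened box 2 instead, probability 0; weight (1/5)·0 = 0 each.
If it is in box 2 (prior 1/5): box 3 is the lowest-numbered option available, probability 1; weight (1/5)·1 = 1/5.
If it is in box 3 (prior 1/5): the host opened box 3, so this case is ruled out; weight (1/5)·0 = 0.
The weights sum to 1/5.
So P(the gold coin in box 1 | the host opened box 3) = 0 / (1/5) = 0.

0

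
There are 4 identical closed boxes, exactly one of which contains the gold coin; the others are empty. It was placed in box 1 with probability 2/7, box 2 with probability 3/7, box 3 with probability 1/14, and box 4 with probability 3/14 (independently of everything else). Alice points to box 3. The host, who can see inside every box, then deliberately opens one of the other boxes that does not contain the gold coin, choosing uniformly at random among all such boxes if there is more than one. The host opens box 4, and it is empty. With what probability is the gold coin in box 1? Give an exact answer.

Apply Bayes' rule, conditioning on where the gold coin actually is.
If it is in box 1 (prior 2/7): the host has 2 equally likely choices, so probability 1/2; weight (2/7)·(1/2) = 1/7.
If it is in box 2 (prior 3/7): the host has 2 equally likely choices, so probability 1/2; weight (3/7)·(1/2) = 3/14.
If it is in box 3 (prior 1/14): the host has 3 equally likely choices, so probability 1/3; weight (1/14)·(1/3) = 1/42.
If it is in box 4 (prior 3/14): the host opened box 4, so this case is ruled out; weight (3/14)·0 = 0.
The weights sum to 8/21.
So P(the gold coin in box 1 | the host opened box 4) = (1/7) / (8/21) = 3/8.

3/8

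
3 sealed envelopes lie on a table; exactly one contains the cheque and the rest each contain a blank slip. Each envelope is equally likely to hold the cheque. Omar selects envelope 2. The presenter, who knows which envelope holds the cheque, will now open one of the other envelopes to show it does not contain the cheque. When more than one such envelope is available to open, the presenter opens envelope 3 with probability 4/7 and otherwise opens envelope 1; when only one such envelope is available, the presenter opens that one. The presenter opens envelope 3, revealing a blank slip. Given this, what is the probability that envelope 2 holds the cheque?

4/11

Condition on the true location of the cheque.
If it is in envelope 1 (prior 1/3): only envelope 3 is available, probability 1; weight (1/3)·1 = 1/3.
If it is in envelope 2 (prior 1/3): envelope 3 is available, opened with probability 4/7; weight (1/3)·(4/7) = 4/21.
If it is in envelope 3 (prior 1/3): the presenter opened envelope 3, so this case is ruled out; weight (1/3)·0 = 0.
The weights sum to 11/21.
So P(the cheque in envelope 2 | the presenter opened envelope 3) = (4/21) / (11/21) = 4/11.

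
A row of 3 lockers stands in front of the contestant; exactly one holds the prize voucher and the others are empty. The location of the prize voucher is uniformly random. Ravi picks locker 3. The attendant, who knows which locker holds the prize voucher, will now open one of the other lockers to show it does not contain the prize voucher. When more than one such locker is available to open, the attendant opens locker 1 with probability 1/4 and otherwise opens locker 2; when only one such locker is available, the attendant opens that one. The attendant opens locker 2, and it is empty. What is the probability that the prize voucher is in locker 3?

Condition on the true location of the prize voucher.
If it is in locker 1 (prior 1/3): only locker 2 is available, probability 1; weight (1/3)·1 = 1/3.
If it is in locker 2 (prior 1/3): the attendant opened locker 2, so this case is ruled out; weight (1/3)·0 = 0.
If it is in locker 3 (prior 1/3): locker 1 is available but not opened, probability 3/4; weight (1/3)·(3/4) = 1/4.
The weights sum to 7/12.
So P(the prize voucher in locker 3 | the attendant opened locker 2) = (1/4) / (7/12) = 3/7.

3/7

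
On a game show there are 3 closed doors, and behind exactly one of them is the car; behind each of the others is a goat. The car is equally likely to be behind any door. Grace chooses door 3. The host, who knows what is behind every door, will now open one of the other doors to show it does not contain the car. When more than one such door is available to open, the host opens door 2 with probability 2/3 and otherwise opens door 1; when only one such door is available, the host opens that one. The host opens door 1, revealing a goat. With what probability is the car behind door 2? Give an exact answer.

Condition on the true location of the car.
If it is behind door 1 (prior 1/3): the host opened door 1, so this case is ruled out; weight (1/3)·0 = 0.
If it is behind door 2 (prior 1/3): only door 1 is available, probability 1; weight (1/3)·1 = 1/3.
If it is behind door 3 (prior 1/3): door 2 is available but not opened, probability 1/3; weight (1/3)·(1/3) = 1/9.
The weights sum to 4/9.
So P(the car behind door 2 | the host opened door 1) = (1/3) / (4/9) = 3/4.

3/4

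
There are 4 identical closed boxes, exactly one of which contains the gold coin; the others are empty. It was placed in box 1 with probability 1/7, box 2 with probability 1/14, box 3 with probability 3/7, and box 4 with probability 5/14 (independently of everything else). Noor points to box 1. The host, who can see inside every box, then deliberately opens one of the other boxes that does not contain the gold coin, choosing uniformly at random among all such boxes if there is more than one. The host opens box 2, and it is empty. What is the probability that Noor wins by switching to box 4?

Apply Bayes' rule, conditioning on where the gold coin actually is.
If it is in box 1 (prior 1/7): the host has 3 equally likely choices, so probability 1/3; weight (1/7)·(1/3) = 1/21.
If it is in box 2 (prior 1/14): the host opened box 2, so this case is ruled out; weight (1/14)·0 = 0.
If it is in box 3 (prior 3/7): the host has 2 equally likely choices, so probability 1/2; weight (3/7)·(1/2) = 3/14.
If it is in box 4 (prior 5/14): the host has 2 equally likely choices, so probability 1/2; weight (5/14)·(1/2) = 5/28.
The weights sum to 37/84.
So P(the gold coin in box 4 | the host opened box 2) = (5/28) / (37/84) = 15/37.

15/37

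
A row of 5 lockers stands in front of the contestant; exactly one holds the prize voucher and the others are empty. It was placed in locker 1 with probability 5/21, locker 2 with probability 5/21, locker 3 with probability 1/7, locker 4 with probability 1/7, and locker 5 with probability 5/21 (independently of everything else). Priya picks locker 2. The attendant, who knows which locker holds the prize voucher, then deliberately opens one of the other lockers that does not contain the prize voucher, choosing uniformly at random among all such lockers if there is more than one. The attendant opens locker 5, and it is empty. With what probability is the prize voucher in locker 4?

Apply Bayes' rule, conditioning on where the prize voucher actually is.
If it is in locker 1 (prior 5/21): the attendant has 3 equally likely choices, so probability 1/3; weight (5/21)·(1/3) = 5/63.
If it is in locker 2 (prior 5/21): the attendant has 4 equally likely choices, so probability 1/4; weight (5/21)·(1/4) = 5/84.
If it is in either of lockers 3 and 4 (prior 1/7 each): the attendant has 3 equally likely choices, so probability 1/3; weight (1/7)·(1/3) = 1/21 each.
If it is in locker 5 (prior 5/21): the attendant opened locker 5, so this case is ruled out; weight (5/21)·0 = 0.
The weights sum to 59/252.
So P(the prize voucher in locker 4 | the attendant opened locker 5) = (1/21) / (59/252) = 12/59.

12/59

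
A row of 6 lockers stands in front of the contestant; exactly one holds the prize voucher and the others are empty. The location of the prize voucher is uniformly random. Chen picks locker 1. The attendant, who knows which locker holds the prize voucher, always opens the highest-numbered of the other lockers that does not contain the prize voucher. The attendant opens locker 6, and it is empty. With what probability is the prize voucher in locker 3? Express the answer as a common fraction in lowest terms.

1/5

Consider each possible location of the prize voucher in turn.
If it is in any of lockers 1, 2, 3, 4, and 5 (prior 1/6 each): locker 6 is the highest-numbered option available, probability 1; weight (1/6)·1 = 1/6 each.
If it is in locker 6 (prior 1/6): the attendant opened locker 6, so this case is ruled out; weight (1/6)·0 = 0.
The weights sum to 5/6.
So P(the prize voucher in locker 3 | the attendant opened locker 6) = (1/6) / (5/6) = 1/5.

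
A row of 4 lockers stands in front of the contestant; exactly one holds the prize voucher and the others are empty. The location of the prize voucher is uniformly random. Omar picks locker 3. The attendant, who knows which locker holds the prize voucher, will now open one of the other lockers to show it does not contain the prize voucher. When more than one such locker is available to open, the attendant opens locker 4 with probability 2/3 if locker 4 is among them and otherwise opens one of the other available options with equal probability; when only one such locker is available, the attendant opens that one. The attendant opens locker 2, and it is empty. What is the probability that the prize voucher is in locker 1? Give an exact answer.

1/3

Consider each possible location of the prize voucher in turn.
If it is in locker 1 (prior 1/4): locker 4 is available but not opened, probability 1/3; weight (1/4)·(1/3) = 1/12.
If it is in locker 2 (prior 1/4): the attendant opened locker 2, so this case is ruled out; weight (1/4)·0 = 0.
If it is in locker 3 (prior 1/4): locker 4 is available but not opened; locker 2 gets probability (1 − 2/3)/2 = 1/6; weight (1/4)·(1/6) = 1/24.
If it is in locker 4 (prior 1/4): locker 4 holds the prize so is unavailable; the attendant chooses uniformly among the 2 others, probability 1/2; weight (1/4)·(1/2) = 1/8.
The weights sum to 1/4.
So P(the prize voucher in locker 1 | the attendant opened locker 2) = (1/12) / (1/4) = 1/3.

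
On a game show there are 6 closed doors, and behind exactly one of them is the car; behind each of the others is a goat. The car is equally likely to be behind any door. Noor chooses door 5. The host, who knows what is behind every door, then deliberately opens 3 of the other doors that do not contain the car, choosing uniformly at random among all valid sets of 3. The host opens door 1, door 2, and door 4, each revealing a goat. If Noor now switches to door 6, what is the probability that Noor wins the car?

5/12

Apply Bayes' rule, conditioning on where the car actually is.
If it is behind any of doors 1, 2, and 4 (prior 1/6 each): that door was opened and seen not to hold the prize — ruled out; weight (1/6)·0 = 0 each.
If it is behind either of doors 3 and 6 (prior 1/6 each): the host has 4 equally likely choices, so probability 1/4; weight (1/6)·(1/4) = 1/24 each.
If it is behind door 5 (prior 1/6): the host has 10 equally likely choices, so probability 1/10; weight (1/6)·(1/10) = 1/60.
The weights sum to 1/10.
So P(the car behind door 6 | the host opened door 1, door 2, and door 4) = (1/24) / (1/10) = 5/12.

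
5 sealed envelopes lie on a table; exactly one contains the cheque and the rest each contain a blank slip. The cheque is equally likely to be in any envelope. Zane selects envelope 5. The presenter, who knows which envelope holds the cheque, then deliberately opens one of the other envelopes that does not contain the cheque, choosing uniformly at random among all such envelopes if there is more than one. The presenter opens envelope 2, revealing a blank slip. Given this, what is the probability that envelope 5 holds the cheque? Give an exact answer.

1/5

Apply Bayes' rule, conditioning on where the cheque actually is.
If it is in any of envelopes 1, 3, and 4 (prior 1/5 each): the presenter has 3 equally likely choices, so probability 1/3; weight (1/5)·(1/3) = 1/15 each.
If it is in envelope 2 (prior 1/5): the presenter opened envelope 2, so this case is ruled out; weight (1/5)·0 = 0.
If it is in envelope 5 (prior 1/5): the presenter has 4 equally likely choices, so probability 1/4; weight (1/5)·(1/4) = 1/20.
The weights sum to 1/4.
So P(the cheque in envelope 5 | the presenter opened envelope 2) = (1/20) / (1/4) = 1/5.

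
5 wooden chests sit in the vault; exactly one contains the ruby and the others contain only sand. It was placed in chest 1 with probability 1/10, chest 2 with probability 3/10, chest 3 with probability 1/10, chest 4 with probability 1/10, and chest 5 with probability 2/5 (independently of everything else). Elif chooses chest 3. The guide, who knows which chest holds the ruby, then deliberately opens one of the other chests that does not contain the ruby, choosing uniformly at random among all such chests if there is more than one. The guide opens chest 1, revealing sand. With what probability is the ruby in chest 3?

3/35

Consider each possible location of the ruby in turn.
If it is in chest 1 (prior 1/10): the guide opened chest 1, so this case is ruled out; weight (1/10)·0 = 0.
If it is in chest 2 (prior 3/10): the guide has 3 equally likely choices, so probability 1/3; weight (3/10)·(1/3) = 1/10.
If it is in chest 3 (prior 1/10): the guide has 4 equally likely choices, so probability 1/4; weight (1/10)·(1/4) = 1/40.
If it is in chest 4 (prior 1/10): the guide has 3 equally likely choices, so probability 1/3; weight (1/10)·(1/3) = 1/30.
If it is in chest 5 (prior 2/5): the guide has 3 equally likely choices, so probability 1/3; weight (2/5)·(1/3) = 2/15.
The weights sum to 7/24.
So P(the ruby in chest 3 | the guide opened chest 1) = (1/40) / (7/24) = 3/35.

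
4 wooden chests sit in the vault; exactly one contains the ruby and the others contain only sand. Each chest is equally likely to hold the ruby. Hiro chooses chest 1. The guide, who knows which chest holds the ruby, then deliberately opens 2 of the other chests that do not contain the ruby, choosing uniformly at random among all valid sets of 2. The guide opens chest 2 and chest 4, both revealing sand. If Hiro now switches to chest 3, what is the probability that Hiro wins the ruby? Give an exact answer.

Condition on the true location of the ruby.
If it is in chest 1 (prior 1/4): the guide has 3 equally likely choices, so probability 1/3; weight (1/4)·(1/3) = 1/12.
If it is in either of chests 2 and 4 (prior 1/4 each): that chest was opened and seen not to hold the prize — ruled out; weight (1/4)·0 = 0 each.
If it is in chest 3 (prior 1/4): the guide has no choice, probability 1; weight (1/4)·1 = 1/4.
The weights sum to 1/3.
So P(the ruby in chest 3 | the guide opened chest 2 and chest 4) = (1/4) / (1/3) = 3/4.

3/4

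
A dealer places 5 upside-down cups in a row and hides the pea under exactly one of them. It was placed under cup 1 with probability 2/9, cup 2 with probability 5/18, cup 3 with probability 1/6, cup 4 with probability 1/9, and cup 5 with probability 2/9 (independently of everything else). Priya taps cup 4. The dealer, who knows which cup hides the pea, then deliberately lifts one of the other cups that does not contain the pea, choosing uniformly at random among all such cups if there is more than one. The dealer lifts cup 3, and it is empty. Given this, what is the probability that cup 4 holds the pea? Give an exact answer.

3/29

Consider each possible location of the pea in turn.
If it is under either of cups 1 and 5 (prior 2/9 each): the dealer has 3 equally likely choices, so probability 1/3; weight (2/9)·(1/3) = 2/27 each.
If it is under cup 2 (prior 5/18): the dealer has 3 equally likely choices, so probability 1/3; weight (5/18)·(1/3) = 5/54.
If it is under cup 3 (prior 1/6): the dealer opened cup 3, so this case is ruled out; weight (1/6)·0 = 0.
If it is under cup 4 (prior 1/9): the dealer has 4 equally likely choices, so probability 1/4; weight (1/9)·(1/4) = 1/36.
The weights sum to 29/108.
So P(the pea under cup 4 | the dealer opened cup 3) = (1/36) / (29/108) = 3/29.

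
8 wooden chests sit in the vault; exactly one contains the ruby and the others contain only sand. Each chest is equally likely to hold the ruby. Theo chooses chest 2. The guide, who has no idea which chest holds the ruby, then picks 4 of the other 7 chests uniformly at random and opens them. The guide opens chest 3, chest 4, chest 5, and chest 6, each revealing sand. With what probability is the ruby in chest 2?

Apply Bayes' rule, conditioning on where the ruby actually is.
If it is in any of chests 1, 2, 7, and 8 (prior 1/8 each): the guide picks exactly this set with probability 1/35 regardless, and none is the prize; weight (1/8)·(1/35) = 1/280 each.
If it is in any of chests 3, 4, 5, and 6 (prior 1/8 each): that chest was opened and seen not to hold the prize — ruled out; weight (1/8)·0 = 0 each.
The weights sum to 1/70.
So P(the ruby in chest 2 | the guide opened chest 3, chest 4, chest 5, and chest 6) = (1/280) / (1/70) = 1/4.

1/4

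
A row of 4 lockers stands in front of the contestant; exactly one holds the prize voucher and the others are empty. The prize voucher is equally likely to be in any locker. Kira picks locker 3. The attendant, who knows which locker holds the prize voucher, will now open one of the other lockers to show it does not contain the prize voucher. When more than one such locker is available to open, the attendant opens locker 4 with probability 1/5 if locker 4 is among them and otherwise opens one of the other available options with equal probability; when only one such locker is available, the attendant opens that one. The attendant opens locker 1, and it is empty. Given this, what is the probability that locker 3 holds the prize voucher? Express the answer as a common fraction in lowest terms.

4/17

Condition on the true location of the prize voucher.
If it is in locker 1 (prior 1/4): the attendant opened locker 1, so this case is ruled out; weight (1/4)·0 = 0.
If it is in locker 2 (prior 1/4): locker 4 is available but not opened, probability 4/5; weight (1/4)·(4/5) = 1/5.
If it is in locker 3 (prior 1/4): locker 4 is available but not opened; locker 1 gets probability (1 − 1/5)/2 = 2/5; weight (1/4)·(2/5) = 1/10.
If it is in locker 4 (prior 1/4): locker 4 holds the prize so is unavailable; the attendant chooses uniformly among the 2 others, probability 1/2; weight (1/4)·(1/2) = 1/8.
The weights sum to 17/40.
So P(the prize voucher in locker 3 | the attendant opened locker 1) = (1/10) / (17/40) = 4/17.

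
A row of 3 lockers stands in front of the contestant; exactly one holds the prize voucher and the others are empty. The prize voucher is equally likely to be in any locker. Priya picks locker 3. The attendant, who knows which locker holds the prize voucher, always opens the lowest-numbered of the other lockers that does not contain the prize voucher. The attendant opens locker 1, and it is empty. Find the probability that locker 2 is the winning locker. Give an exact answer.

Consider each possible location of the prize voucher in turn.
If it is in locker 1 (prior 1/3): the attendant opened locker 1, so this case is ruled out; weight (1/3)·0 = 0.
If it is in either of lockers 2 and 3 (prior 1/3 each): locker 1 is the lowest-numbered option available, probability 1; weight (1/3)·1 = 1/3 each.
The weights sum to 2/3.
So P(the prize voucher in locker 2 | the attendant opened locker 1) = (1/3) / (2/3) = 1/2.

1/2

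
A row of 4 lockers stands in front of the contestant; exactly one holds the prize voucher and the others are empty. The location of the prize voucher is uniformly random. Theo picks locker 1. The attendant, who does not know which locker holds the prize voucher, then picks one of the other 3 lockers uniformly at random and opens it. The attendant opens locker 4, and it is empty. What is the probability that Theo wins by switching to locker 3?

Apply Bayes' rule, conditioning on where the prize voucher actually is.
If it is in any of lockers 1, 2, and 3 (prior 1/4 each): the attendant picks locker 4 with probability 1/3 regardless, and it is not the prize; weight (1/4)·(1/3) = 1/12 each.
If it is in locker 4 (prior 1/4): the attendant opened locker 4, so this case is ruled out; weight (1/4)·0 = 0.
The weights sum to 1/4.
So P(the prize voucher in locker 3 | the attendant opened locker 4) = (1/12) / (1/4) = 1/3.

1/3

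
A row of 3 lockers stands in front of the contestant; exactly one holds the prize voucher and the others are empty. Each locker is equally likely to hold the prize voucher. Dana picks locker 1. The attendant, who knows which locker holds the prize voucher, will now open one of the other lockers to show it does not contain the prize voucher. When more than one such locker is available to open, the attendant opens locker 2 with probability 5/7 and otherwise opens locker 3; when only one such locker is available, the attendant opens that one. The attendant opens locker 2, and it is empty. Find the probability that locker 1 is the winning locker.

Apply Bayes' rule, conditioning on where the prize voucher actually is.
If it is in locker 1 (prior 1/3): locker 2 is available, opened with probability 5/7; weight (1/3)·(5/7) = 5/21.
If it is in locker 2 (prior 1/3): the attendant opened locker 2, so this case is ruled out; weight (1/3)·0 = 0.
If it is in locker 3 (prior 1/3): only locker 2 is available, probability 1; weight (1/3)·1 = 1/3.
The weights sum to 4/7.
So P(the prize voucher in locker 1 | the attendant opened locker 2) = (5/21) / (4/7) = 5/12.

5/12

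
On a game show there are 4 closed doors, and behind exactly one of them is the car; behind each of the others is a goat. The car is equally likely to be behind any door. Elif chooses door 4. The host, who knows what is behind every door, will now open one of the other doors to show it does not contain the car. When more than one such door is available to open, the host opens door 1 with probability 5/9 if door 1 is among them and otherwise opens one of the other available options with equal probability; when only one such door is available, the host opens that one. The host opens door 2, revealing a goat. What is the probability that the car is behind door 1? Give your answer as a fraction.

Condition on the true location of the car.
If it is behind door 1 (prior 1/4): door 1 holds the prize so is unavailable; the host chooses uniformly among the 2 others, probability 1/2; weight (1/4)·(1/2) = 1/8.
If it is behind door 2 (prior 1/4): the host opened door 2, so this case is ruled out; weight (1/4)·0 = 0.
If it is behind door 3 (prior 1/4): door 1 is available but not opened, probability 4/9; weight (1/4)·(4/9) = 1/9.
If it is behind door 4 (prior 1/4): door 1 is available but not opened; door 2 gets probability (1 − 5/9)/2 = 2/9; weight (1/4)·(2/9) = 1/18.
The weights sum to 7/24.
So P(the car behind door 1 | the host opened door 2) = (1/8) / (7/24) = 3/7.

3/7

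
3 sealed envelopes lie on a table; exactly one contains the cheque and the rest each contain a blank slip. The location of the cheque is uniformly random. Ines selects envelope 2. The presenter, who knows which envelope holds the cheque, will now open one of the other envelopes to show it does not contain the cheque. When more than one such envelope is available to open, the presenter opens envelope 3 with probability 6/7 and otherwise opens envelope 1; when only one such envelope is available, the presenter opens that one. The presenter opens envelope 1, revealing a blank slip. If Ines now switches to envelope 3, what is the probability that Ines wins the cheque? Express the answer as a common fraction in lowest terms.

Apply Bayes' rule, conditioning on where the cheque actually is.
If it is in envelope 1 (prior 1/3): the presenter opened envelope 1, so this case is ruled out; weight (1/3)·0 = 0.
If it is in envelope 2 (prior 1/3): envelope 3 is available but not opened, probability 1/7; weight (1/3)·(1/7) = 1/21.
If it is in envelope 3 (prior 1/3): only envelope 1 is available, probability 1; weight (1/3)·1 = 1/3.
The weights sum to 8/21.
So P(the cheque in envelope 3 | the presenter opened envelope 1) = (1/3) / (8/21) = 7/8.

7/8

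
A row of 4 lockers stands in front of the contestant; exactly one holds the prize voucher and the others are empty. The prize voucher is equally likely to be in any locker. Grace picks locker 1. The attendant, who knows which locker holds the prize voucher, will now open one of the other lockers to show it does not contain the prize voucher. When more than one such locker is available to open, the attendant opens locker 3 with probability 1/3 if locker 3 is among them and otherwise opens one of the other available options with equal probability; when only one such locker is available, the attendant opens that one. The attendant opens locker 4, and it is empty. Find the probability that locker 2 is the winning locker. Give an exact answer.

Consider each possible location of the prize voucher in turn.
If it is in locker 1 (prior 1/4): locker 3 is available but not opened; locker 4 gets probability (1 − 1/3)/2 = 1/3; weight (1/4)·(1/3) = 1/12.
If it is in locker 2 (prior 1/4): locker 3 is available but not opened, probability 2/3; weight (1/4)·(2/3) = 1/6.
If it is in locker 3 (prior 1/4): locker 3 holds the prize so is unavailable; the attendant chooses uniformly among the 2 others, probability 1/2; weight (1/4)·(1/2) = 1/8.
If it is in locker 4 (prior 1/4): the attendant opened locker 4, so this case is ruled out; weight (1/4)·0 = 0.
The weights sum to 3/8.
So P(the prize voucher in locker 2 | the attendant opened locker 4) = (1/6) / (3/8) = 4/9.

4/9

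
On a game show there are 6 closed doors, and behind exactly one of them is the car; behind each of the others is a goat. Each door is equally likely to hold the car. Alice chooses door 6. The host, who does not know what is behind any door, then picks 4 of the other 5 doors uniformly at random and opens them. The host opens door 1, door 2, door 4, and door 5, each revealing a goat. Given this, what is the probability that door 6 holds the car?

Because the host chose which doors to open without knowing where the car is, the choice is independent of the prize location. Learning that none of the 4 opened doors holds the car simply rules out those 4 locations and leaves the remaining 2 doors still equally likely by symmetry.
So P(the car behind door 6) = 1/2.

1/2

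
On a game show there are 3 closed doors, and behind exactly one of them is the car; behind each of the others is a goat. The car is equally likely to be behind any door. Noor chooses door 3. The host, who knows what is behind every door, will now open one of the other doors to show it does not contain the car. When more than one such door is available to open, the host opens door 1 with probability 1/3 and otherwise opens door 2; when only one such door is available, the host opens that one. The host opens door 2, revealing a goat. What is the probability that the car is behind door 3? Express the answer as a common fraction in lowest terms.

Condition on the true location of the car.
If it is behind door 1 (prior 1/3): only door 2 is available, probability 1; weight (1/3)·1 = 1/3.
If it is behind door 2 (prior 1/3): the host opened door 2, so this case is ruled out; weight (1/3)·0 = 0.
If it is behind door 3 (prior 1/3): door 1 is available but not opened, probability 2/3; weight (1/3)·(2/3) = 2/9.
The weights sum to 5/9.
So P(the car behind door 3 | the host opened door 2) = (2/9) / (5/9) = 2/5.

2/5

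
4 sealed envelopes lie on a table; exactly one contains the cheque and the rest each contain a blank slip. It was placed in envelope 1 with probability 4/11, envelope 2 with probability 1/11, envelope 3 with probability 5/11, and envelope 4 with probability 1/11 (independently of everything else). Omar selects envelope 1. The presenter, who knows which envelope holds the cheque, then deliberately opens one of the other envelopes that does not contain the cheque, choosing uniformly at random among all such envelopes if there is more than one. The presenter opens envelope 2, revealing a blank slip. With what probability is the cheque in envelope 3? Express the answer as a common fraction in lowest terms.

Consider each possible location of the cheque in turn.
If it is in envelope 1 (prior 4/11): the presenter has 3 equally likely choices, so probability 1/3; weight (4/11)·(1/3) = 4/33.
If it is in envelope 2 (prior 1/11): the presenter opened envelope 2, so this case is ruled out; weight (1/11)·0 = 0.
If it is in envelope 3 (prior 5/11): the presenter has 2 equally likely choices, so probability 1/2; weight (5/11)·(1/2) = 5/22.
If it is in envelope 4 (prior 1/11): the presenter has 2 equally likely choices, so probability 1/2; weight (1/11)·(1/2) = 1/22.
The weights sum to 13/33.
So P(the cheque in envelope 3 | the presenter opened envelope 2) = (5/22) / (13/33) = 15/26.

15/26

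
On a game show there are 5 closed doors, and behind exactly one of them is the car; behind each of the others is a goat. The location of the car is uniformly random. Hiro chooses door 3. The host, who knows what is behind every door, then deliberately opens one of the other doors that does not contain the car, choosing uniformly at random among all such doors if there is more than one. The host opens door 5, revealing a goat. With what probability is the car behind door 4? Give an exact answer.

4/15

Condition on the true location of the car.
If it is behind any of doors 1, 2, and 4 (prior 1/5 each): the host has 3 equally likely choices, so probability 1/3; weight (1/5)·(1/3) = 1/15 each.
If it is behind door 3 (prior 1/5): the host has 4 equally likely choices, so probability 1/4; weight (1/5)·(1/4) = 1/20.
If it is behind door 5 (prior 1/5): the host opened door 5, so this case is ruled out; weight (1/5)·0 = 0.
The weights sum to 1/4.
So P(the car behind door 4 | the host opened door 5) = (1/15) / (1/4) = 4/15.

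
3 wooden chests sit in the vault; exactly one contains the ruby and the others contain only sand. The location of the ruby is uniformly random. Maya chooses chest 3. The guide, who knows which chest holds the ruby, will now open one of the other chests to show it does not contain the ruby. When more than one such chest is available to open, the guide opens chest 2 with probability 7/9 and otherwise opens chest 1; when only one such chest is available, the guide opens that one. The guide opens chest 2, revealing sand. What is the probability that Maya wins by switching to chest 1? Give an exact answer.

9/16

Consider each possible location of the ruby in turn.
If it is in chest 1 (prior 1/3): only chest 2 is available, probability 1; weight (1/3)·1 = 1/3.
If it is in chest 2 (prior 1/3): the guide opened chest 2, so this case is ruled out; weight (1/3)·0 = 0.
If it is in chest 3 (prior 1/3): chest 2 is available, opened with probability 7/9; weight (1/3)·(7/9) = 7/27.
The weights sum to 16/27.
So P(the ruby in chest 1 | the guide opened chest 2) = (1/3) / (16/27) = 9/16.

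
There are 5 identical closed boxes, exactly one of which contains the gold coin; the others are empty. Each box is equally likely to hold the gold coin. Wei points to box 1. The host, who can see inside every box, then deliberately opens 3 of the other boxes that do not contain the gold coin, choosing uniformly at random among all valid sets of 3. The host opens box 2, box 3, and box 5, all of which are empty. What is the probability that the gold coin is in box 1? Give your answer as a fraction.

Apply Bayes' rule, conditioning on where the gold coin actually is.
If it is in box 1 (prior 1/5): the host has 4 equally likely choices, so probability 1/4; weight (1/5)·(1/4) = 1/20.
If it is in any of boxes 2, 3, and 5 (prior 1/5 each): that box was opened and seen not to hold the prize — ruled out; weight (1/5)·0 = 0 each.
If it is in box 4 (prior 1/5): the host has no choice, probability 1; weight (1/5)·1 = 1/5.
The weights sum to 1/4.
So P(the gold coin in box 1 | the host opened box 2, box 3, and box 5) = (1/20) / (1/4) = 1/5.

1/5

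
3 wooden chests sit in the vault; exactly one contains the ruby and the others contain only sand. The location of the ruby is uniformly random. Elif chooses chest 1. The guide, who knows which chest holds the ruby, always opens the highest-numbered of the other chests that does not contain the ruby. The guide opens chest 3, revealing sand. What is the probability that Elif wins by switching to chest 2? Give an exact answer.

Condition on the true location of the ruby.
If it is in either of chests 1 and 2 (prior 1/3 each): chest 3 is the highest-numbered option available, probability 1; weight (1/3)·1 = 1/3 each.
If it is in chest 3 (prior 1/3): the guide opened chest 3, so this case is ruled out; weight (1/3)·0 = 0.
The weights sum to 2/3.
So P(the ruby in chest 2 | the guide opened chest 3) = (1/3) / (2/3) = 1/2.

1/2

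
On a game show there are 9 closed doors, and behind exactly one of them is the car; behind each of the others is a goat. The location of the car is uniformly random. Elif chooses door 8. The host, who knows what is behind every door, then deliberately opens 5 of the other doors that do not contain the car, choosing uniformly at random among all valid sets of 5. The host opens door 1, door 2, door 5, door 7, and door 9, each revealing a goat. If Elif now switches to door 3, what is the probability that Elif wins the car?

Consider each possible location of the car in turn.
If it is behind any of doors 1, 2, 5, 7, and 9 (prior 1/9 each): that door was opened and seen not to hold the prize — ruled out; weight (1/9)·0 = 0 each.
If it is behind any of doors 3, 4, and 6 (prior 1/9 each): the host has 21 equally likely choices, so probability 1/21; weight (1/9)·(1/21) = 1/189 each.
If it is behind door 8 (prior 1/9): the host has 56 equally likely choices, so probability 1/56; weight (1/9)·(1/56) = 1/504.
The weights sum to 1/56.
So P(the car behind door 3 | the host opened door 1, door 2, door 5, door 7, and door 9) = (1/189) / (1/56) = 8/27.

8/27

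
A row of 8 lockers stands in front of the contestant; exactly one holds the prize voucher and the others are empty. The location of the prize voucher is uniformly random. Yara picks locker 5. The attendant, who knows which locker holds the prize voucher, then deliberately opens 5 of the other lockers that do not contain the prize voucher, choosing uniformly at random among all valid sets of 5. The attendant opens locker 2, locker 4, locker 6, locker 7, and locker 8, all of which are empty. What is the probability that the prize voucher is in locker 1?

Consider each possible location of the prize voucher in turn.
If it is in either of lockers 1 and 3 (prior 1/8 each): the attendant has 6 equally likely choices, so probability 1/6; weight (1/8)·(1/6) = 1/48 each.
If it is in any of lockers 2, 4, 6, 7, and 8 (prior 1/8 each): that locker was opened and seen not to hold the prize — ruled out; weight (1/8)·0 = 0 each.
If it is in locker 5 (prior 1/8): the attendant has 21 equally likely choices, so probability 1/21; weight (1/8)·(1/21) = 1/168.
The weights sum to 1/21.
So P(the prize voucher in locker 1 | the attendant opened locker 2, locker 4, locker 6, locker 7, and locker 8) = (1/48) / (1/21) = 7/16.

7/16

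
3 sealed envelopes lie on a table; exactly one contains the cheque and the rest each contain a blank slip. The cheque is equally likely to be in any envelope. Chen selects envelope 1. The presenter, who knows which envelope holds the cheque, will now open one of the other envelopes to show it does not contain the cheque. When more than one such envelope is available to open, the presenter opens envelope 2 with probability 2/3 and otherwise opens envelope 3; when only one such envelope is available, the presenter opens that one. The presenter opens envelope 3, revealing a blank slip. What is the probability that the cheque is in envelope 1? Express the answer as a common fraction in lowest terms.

Apply Bayes' rule, conditioning on where the cheque actually is.
If it is in envelope 1 (prior 1/3): envelope 2 is available but not opened, probability 1/3; weight (1/3)·(1/3) = 1/9.
If it is in envelope 2 (prior 1/3): only envelope 3 is available, probability 1; weight (1/3)·1 = 1/3.
If it is in envelope 3 (prior 1/3): the presenter opened envelope 3, so this case is ruled out; weight (1/3)·0 = 0.
The weights sum to 4/9.
So P(the cheque in envelope 1 | the presenter opened envelope 3) = (1/9) / (4/9) = 1/4.

1/4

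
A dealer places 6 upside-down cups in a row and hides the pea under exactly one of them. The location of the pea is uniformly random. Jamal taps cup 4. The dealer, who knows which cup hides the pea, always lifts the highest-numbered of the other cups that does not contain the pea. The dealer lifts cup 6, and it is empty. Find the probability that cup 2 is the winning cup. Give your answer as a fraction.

1/5

Condition on the true location of the pea.
If it is under any of cups 1, 2, 3, 4, and 5 (prior 1/6 each): cup 6 is the highest-numbered option available, probability 1; weight (1/6)·1 = 1/6 each.
If it is under cup 6 (prior 1/6): the dealer opened cup 6, so this case is ruled out; weight (1/6)·0 = 0.
The weights sum to 5/6.
So P(the pea under cup 2 | the dealer opened cup 6) = (1/6) / (5/6) = 1/5.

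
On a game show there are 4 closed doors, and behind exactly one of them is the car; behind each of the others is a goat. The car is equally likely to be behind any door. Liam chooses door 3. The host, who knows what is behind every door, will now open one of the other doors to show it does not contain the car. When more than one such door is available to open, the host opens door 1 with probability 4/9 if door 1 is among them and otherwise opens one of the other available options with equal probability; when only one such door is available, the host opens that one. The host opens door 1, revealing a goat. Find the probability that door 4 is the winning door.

1/3

Consider each possible location of the car in turn.
If it is behind door 1 (prior 1/4): the host opened door 1, so this case is ruled out; weight (1/4)·0 = 0.
If it is behind any of doors 2, 3, and 4 (prior 1/4 each): door 1 is available, opened with probability 4/9; weight (1/4)·(4/9) = 1/9 each.
The weights sum to 1/3.
So P(the car behind door 4 | the host opened door 1) = (1/9) / (1/3) = 1/3.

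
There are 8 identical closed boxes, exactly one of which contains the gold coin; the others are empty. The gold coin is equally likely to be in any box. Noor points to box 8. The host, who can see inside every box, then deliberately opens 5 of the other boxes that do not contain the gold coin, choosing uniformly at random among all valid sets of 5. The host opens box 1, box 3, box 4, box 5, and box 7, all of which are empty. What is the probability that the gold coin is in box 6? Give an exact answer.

7/16

Condition on the true location of the gold coin.
If it is in any of boxes 1, 3, 4, 5, and 7 (prior 1/8 each): that box was opened and seen not to hold the prize — ruled out; weight (1/8)·0 = 0 each.
If it is in either of boxes 2 and 6 (prior 1/8 each): the host has 6 equally likely choices, so probability 1/6; weight (1/8)·(1/6) = 1/48 each.
If it is in box 8 (prior 1/8): the host has 21 equally likely choices, so probability 1/21; weight (1/8)·(1/21) = 1/168.
The weights sum to 1/21.
So P(the gold coin in box 6 | the host opened box 1, box 3, box 4, box 5, and box 7) = (1/48) / (1/21) = 7/16.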